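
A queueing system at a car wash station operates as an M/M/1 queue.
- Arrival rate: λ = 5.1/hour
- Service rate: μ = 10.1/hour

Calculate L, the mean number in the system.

ρ = λ/μ = 5.1/10.1 = 0.5050
For M/M/1: L = λ/(μ-λ)
L = 5.1/(10.1-5.1) = 5.1/5.00
L = 1.0200 cars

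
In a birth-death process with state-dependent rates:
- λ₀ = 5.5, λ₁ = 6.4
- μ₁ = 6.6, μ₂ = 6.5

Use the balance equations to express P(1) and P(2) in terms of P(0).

Balance equations:
State 0: λ₀P₀ = μ₁P₁ → P₁ = (λ₀/μ₁)P₀ = (5.5/6.6)P₀ = 0.8333P₀
State 1: P₂ = (λ₀λ₁)/(μ₁μ₂)P₀ = (5.5×6.4)/(6.6×6.5)P₀ = 0.8205P₀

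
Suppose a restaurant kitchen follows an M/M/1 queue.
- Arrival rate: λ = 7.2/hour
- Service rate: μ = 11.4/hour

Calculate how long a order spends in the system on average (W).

First, compute utilization: ρ = λ/μ = 7.2/11.4 = 0.6316
For M/M/1: W = 1/(μ-λ)
W = 1/(11.4-7.2) = 1/4.20
W = 0.2381 hours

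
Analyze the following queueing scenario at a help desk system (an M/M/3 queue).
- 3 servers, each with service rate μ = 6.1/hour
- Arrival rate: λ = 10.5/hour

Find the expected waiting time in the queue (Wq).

Traffic intensity: ρ = λ/(cμ) = 10.5/(3×6.1) = 0.5738
Since ρ = 0.5738 < 1, system is stable.
Offered load a = λ/μ = cρ = 10.5/6.1 = 1.7213
P₀ = [ Σₙ₌₀^2 aⁿ/n! + a^3/(3!(1-ρ)) ]⁻¹
Σ = a^0/0! + a^1/1! + a^2/2! = 1.0000 + 1.7213 + 1.4815 = 4.2028
a^3/(3!(1-ρ)) = 5.1001/(6 × 0.42623) = 1.9943
P₀ = 1/(4.2028 + 1.9943) = 0.1614
Lq = P₀·a^3·ρ / (3!(1-ρ)²) = 0.1614 × 5.1001 × 0.5738 / (6 × 0.1817) = 0.4332
Wq = Lq/λ = 0.4332/10.5 = 0.04126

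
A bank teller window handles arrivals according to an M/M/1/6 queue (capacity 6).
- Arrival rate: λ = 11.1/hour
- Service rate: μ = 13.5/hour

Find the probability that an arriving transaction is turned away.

ρ = λ/μ = 11.1/13.5 = 0.822222
P₀ = (1-ρ)/(1-ρ^(K+1)) = (1-0.822222)/(1-0.822222^7) = 0.17778/0.74595 = 0.2383
P_K = P₀×ρ^K = 0.23833 × 0.822222^6 = 0.23833 × 0.30898 = 0.07364
Blocking probability = 7.36%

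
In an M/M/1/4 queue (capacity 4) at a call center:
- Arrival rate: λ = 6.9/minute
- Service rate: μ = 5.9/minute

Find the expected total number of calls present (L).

ρ = λ/μ = 6.9/5.9 = 1.1695
P₀ = (1-ρ)/(1-ρ^(K+1)) = (1-1.1695)/(1-1.1695^5) = -0.1695/-1.1878 = 0.1427
P_K = P₀×ρ^K = 0.142705 × 1.1695^4 = 0.142705 × 1.87069 = 0.2670
L = ρ[1 - (K+1)ρ^K + Kρ^(K+1)] / [(1-ρ)(1-ρ^(K+1))]
L = 1.1695 × (1 - 5×1.870686 + 4×2.187767) / ((1 - 1.1695) × (1 - 2.187767)) = 2.3099 calls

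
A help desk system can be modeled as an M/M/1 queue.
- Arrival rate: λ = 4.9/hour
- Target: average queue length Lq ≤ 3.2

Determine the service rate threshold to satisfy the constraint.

For M/M/1: Lq = λ²/(μ(μ-λ))
Need Lq ≤ 3.2, i.e. μ(μ-λ) ≥ λ²/3.2
μ² - 4.9μ - 24.01/3.2 ≥ 0  →  μ² - 4.9μ - 7.50313 ≥ 0
Quadratic formula (positive root): μ = [λ + √(λ² + 4×7.50313)]/2
Discriminant: 24.01 + 4×7.50313 = 54.0225, √54.0225 = 7.3500
μ ≥ (4.9 + 7.3500)/2 = 6.1250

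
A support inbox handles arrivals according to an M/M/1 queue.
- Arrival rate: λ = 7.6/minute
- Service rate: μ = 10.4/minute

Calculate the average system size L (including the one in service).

ρ = λ/μ = 7.6/10.4 = 0.7308
For M/M/1: L = λ/(μ-λ)
L = 7.6/(10.4-7.6) = 7.6/2.80
L = 2.7143 emails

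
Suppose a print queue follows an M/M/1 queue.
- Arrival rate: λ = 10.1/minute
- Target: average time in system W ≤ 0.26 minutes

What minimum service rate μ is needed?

For M/M/1: W = 1/(μ-λ)
Need W ≤ 0.26, so 1/(μ-λ) ≤ 0.26
μ - λ ≥ 1/0.26 = 3.8462
μ ≥ 10.1 + 3.8462 = 13.9462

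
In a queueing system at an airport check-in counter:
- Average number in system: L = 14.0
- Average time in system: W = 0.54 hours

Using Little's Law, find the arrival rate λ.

Little's Law: L = λW, so λ = L/W
λ = 14.0/0.54 = 25.9259 passengers/hour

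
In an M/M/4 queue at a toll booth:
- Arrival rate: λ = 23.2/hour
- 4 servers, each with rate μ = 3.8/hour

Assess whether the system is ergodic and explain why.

Stability requires ρ = λ/(cμ) < 1
ρ = 23.2/(4 × 3.8) = 23.2/15.20 = 1.5263
Since 1.5263 ≥ 1, the system is UNSTABLE.
Need c > λ/μ = 23.2/3.8 = 6.11.
Minimum servers needed: c = 7.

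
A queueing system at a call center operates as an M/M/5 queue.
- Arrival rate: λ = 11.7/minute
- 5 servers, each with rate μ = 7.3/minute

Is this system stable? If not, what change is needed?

Stability requires ρ = λ/(cμ) < 1
ρ = 11.7/(5 × 7.3) = 11.7/36.50 = 0.3205
Since 0.3205 < 1, the system is STABLE.
The servers are busy 32.05% of the time.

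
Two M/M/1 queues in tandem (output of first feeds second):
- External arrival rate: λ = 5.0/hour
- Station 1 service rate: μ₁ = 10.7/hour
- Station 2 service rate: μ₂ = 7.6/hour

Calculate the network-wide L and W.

By Jackson's theorem, each station behaves as independent M/M/1.
Station 1: ρ₁ = 5.0/10.7 = 0.4673, L₁ = ρ₁/(1-ρ₁) = λ/(μ₁-λ) = 5.0/5.70 = 0.8772
Station 2: ρ₂ = 5.0/7.6 = 0.6579, L₂ = ρ₂/(1-ρ₂) = λ/(μ₂-λ) = 5.0/2.60 = 1.9231
Total: L = L₁ + L₂ = 0.8772 + 1.9231 = 2.8003
W = L/λ = 2.8003/5.0 = 0.5601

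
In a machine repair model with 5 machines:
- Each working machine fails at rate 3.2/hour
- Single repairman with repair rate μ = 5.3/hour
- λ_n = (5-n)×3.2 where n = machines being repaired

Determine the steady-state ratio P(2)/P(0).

P(2)/P(0) = ∏_{i=0}^{2-1} λ_i/μ_{i+1}
= (5-0)×3.2/5.3 × (5-1)×3.2/5.3
= 7.2909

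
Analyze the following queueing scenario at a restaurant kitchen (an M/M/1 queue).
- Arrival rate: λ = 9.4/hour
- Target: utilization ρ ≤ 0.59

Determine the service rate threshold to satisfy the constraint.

ρ = λ/μ, so μ = λ/ρ
μ ≥ 9.4/0.59 = 15.9322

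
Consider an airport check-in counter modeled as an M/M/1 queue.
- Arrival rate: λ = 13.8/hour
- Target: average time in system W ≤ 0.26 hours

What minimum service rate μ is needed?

For M/M/1: W = 1/(μ-λ)
Need W ≤ 0.26, so 1/(μ-λ) ≤ 0.26
μ - λ ≥ 1/0.26 = 3.8462
μ ≥ 13.8 + 3.8462 = 17.6462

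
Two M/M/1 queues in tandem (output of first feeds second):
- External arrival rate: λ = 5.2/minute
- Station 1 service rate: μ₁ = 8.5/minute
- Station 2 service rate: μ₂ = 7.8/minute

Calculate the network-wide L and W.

By Jackson's theorem, each station behaves as independent M/M/1.
Station 1: ρ₁ = 5.2/8.5 = 0.6118, L₁ = ρ₁/(1-ρ₁) = λ/(μ₁-λ) = 5.2/3.30 = 1.57576
Station 2: ρ₂ = 5.2/7.8 = 0.6667, L₂ = ρ₂/(1-ρ₂) = λ/(μ₂-λ) = 5.2/2.60 = 2.00000
Total: L = L₁ + L₂ = 1.57576 + 2.00000 = 3.57576
W = L/λ = 3.57576/5.2 = 0.6876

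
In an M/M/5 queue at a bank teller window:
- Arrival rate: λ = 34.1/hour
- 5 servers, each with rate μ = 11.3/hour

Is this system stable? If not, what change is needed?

Stability requires ρ = λ/(cμ) < 1
ρ = 34.1/(5 × 11.3) = 34.1/56.50 = 0.6035
Since 0.6035 < 1, the system is STABLE.
The servers are busy 60.35% of the time.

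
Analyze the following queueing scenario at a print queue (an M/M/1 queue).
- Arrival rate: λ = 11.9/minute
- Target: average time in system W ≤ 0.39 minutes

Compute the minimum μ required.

For M/M/1: W = 1/(μ-λ)
Need W ≤ 0.39, so 1/(μ-λ) ≤ 0.39
μ - λ ≥ 1/0.39 = 2.5641
μ ≥ 11.9 + 2.5641 = 14.4641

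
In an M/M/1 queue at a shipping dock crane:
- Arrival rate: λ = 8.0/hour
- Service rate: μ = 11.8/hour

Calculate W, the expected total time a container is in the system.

First, compute utilization: ρ = λ/μ = 8.0/11.8 = 0.6780
For M/M/1: W = 1/(μ-λ)
W = 1/(11.8-8.0) = 1/3.80
W = 0.2632 hours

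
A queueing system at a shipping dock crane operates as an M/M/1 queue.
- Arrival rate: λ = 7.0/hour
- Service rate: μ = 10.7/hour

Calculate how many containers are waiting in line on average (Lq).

ρ = λ/μ = 7.0/10.7 = 0.6542
For M/M/1: Lq = λ²/(μ(μ-λ))
Lq = 49.00/(10.7 × 3.70)
Lq = 1.2377 containers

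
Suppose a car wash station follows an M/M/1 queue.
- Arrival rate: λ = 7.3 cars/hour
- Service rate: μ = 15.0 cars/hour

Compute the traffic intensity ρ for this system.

Server utilization: ρ = λ/μ
ρ = 7.3/15.0 = 0.4867
The server is busy 48.67% of the time.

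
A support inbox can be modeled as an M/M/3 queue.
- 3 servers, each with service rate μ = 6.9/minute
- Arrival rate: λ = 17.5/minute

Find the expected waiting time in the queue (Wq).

Traffic intensity: ρ = λ/(cμ) = 17.5/(3×6.9) = 0.8454
Since ρ = 0.8454 < 1, system is stable.
Offered load a = λ/μ = cρ = 17.5/6.9 = 2.5362
P₀ = [ Σₙ₌₀^2 aⁿ/n! + a^3/(3!(1-ρ)) ]⁻¹
Σ = a^0/0! + a^1/1! + a^2/2! = 1.00000 + 2.53623 + 3.21624 = 6.7525
a^3/(3!(1-ρ)) = 16.3142/(6 × 0.154589) = 17.5888
P₀ = 1/(6.7525 + 17.5888) = 0.04108
Lq = P₀·a^3·ρ / (3!(1-ρ)²) = 0.041083 × 16.3142 × 0.84541 / (6 × 0.023898) = 3.9517
Wq = Lq/λ = 3.9517/17.5 = 0.2258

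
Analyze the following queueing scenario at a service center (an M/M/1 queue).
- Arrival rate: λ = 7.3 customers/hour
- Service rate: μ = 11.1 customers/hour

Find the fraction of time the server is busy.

Server utilization: ρ = λ/μ
ρ = 7.3/11.1 = 0.6577
The server is busy 65.77% of the time.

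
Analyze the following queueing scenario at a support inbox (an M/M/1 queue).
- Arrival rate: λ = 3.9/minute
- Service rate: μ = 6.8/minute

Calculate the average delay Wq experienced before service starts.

First, compute utilization: ρ = λ/μ = 3.9/6.8 = 0.5735
For M/M/1: Wq = λ/(μ(μ-λ))
Wq = 3.9/(6.8 × (6.8-3.9))
Wq = 3.9/(6.8 × 2.90)
Wq = 0.1978 minutes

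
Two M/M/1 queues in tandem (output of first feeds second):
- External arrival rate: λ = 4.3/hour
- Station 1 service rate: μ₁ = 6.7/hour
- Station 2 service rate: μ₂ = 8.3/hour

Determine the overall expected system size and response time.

By Jackson's theorem, each station behaves as independent M/M/1.
Station 1: ρ₁ = 4.3/6.7 = 0.6418, L₁ = ρ₁/(1-ρ₁) = λ/(μ₁-λ) = 4.3/2.40 = 1.7917
Station 2: ρ₂ = 4.3/8.3 = 0.5181, L₂ = ρ₂/(1-ρ₂) = λ/(μ₂-λ) = 4.3/4.00 = 1.0750
Total: L = L₁ + L₂ = 1.7917 + 1.0750 = 2.8667
W = L/λ = 2.8667/4.3 = 0.6667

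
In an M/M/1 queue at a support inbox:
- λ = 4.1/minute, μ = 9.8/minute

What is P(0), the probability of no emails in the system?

ρ = λ/μ = 4.1/9.8 = 0.4184
P(0) = 1 - ρ = 1 - 0.4184 = 0.5816
The server is idle 58.16% of the time.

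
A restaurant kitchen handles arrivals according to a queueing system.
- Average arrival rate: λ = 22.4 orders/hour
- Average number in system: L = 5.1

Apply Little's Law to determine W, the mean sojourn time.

Little's Law: L = λW, so W = L/λ
W = 5.1/22.4 = 0.2277 hours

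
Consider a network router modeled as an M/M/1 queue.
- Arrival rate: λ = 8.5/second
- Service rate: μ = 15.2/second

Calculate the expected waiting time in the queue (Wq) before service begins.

First, compute utilization: ρ = λ/μ = 8.5/15.2 = 0.5592
For M/M/1: Wq = λ/(μ(μ-λ))
Wq = 8.5/(15.2 × (15.2-8.5))
Wq = 8.5/(15.2 × 6.70)
Wq = 0.08346 seconds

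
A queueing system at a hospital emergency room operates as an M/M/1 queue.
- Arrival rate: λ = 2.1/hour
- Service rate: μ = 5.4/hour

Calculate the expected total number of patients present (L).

ρ = λ/μ = 2.1/5.4 = 0.3889
For M/M/1: L = λ/(μ-λ)
L = 2.1/(5.4-2.1) = 2.1/3.30
L = 0.6364 patients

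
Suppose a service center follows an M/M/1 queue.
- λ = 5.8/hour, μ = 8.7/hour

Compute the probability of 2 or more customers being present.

ρ = λ/μ = 5.8/8.7 = 0.66667
P(N ≥ n) = ρⁿ
P(N ≥ 2) = 0.66667^2
P(N ≥ 2) = 0.4444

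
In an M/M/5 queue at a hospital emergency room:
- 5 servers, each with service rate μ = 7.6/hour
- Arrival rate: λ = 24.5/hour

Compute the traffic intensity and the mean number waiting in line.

Traffic intensity: ρ = λ/(cμ) = 24.5/(5×7.6) = 0.6447
Since ρ = 0.6447 < 1, system is stable.
Offered load a = λ/μ = cρ = 24.5/7.6 = 3.2237
P₀ = [ Σₙ₌₀^4 aⁿ/n! + a^5/(5!(1-ρ)) ]⁻¹
Σ = a^0/0! + a^1/1! + a^2/2! + a^3/3! + a^4/4! = 1.00000 + 3.22368 + 5.19607 + 5.58350 + 4.49986 = 19.5031
a^5/(5!(1-ρ)) = 348.1468/(120 × 0.355263) = 8.1664
P₀ = 1/(19.5031 + 8.1664) = 0.03614
Lq = P₀·a^5·ρ / (5!(1-ρ)²) = 0.03614 × 348.1468 × 0.6447 / (120 × 0.1262) = 0.5356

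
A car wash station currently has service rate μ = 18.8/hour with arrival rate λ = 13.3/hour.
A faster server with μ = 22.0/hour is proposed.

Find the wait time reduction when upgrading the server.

System 1: ρ₁ = 13.3/18.8 = 0.7074, W₁ = 1/(18.8-13.3) = 0.18182
System 2: ρ₂ = 13.3/22.0 = 0.6045, W₂ = 1/(22.0-13.3) = 0.11494
Improvement: (W₁-W₂)/W₁ = (0.18182-0.11494)/0.18182 = 36.78%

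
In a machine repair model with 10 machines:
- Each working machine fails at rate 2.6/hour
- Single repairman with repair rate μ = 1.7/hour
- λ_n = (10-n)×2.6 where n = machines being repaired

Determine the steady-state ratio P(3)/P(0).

P(3)/P(0) = ∏_{i=0}^{3-1} λ_i/μ_{i+1}
= (10-0)×2.6/1.7 × (10-1)×2.6/1.7 × (10-2)×2.6/1.7
= 2575.7623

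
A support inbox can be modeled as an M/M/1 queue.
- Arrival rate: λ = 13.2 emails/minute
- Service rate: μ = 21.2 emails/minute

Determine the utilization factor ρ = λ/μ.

Server utilization: ρ = λ/μ
ρ = 13.2/21.2 = 0.6226
The server is busy 62.26% of the time.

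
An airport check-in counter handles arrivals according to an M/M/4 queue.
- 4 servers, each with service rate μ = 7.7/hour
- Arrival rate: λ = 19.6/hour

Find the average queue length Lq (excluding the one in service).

Traffic intensity: ρ = λ/(cμ) = 19.6/(4×7.7) = 0.6364
Since ρ = 0.6364 < 1, system is stable.
Offered load a = λ/μ = cρ = 19.6/7.7 = 2.5455
P₀ = [ Σₙ₌₀^3 aⁿ/n! + a^4/(4!(1-ρ)) ]⁻¹
Σ = a^0/0! + a^1/1! + a^2/2! + a^3/3! = 1.00000 + 2.54545 + 3.23967 + 2.74881 = 9.5339
a^4/(4!(1-ρ)) = 41.9818/(24 × 0.36364) = 4.8104
P₀ = 1/(9.5339 + 4.8104) = 0.06971
Lq = P₀·a^4·ρ / (4!(1-ρ)²) = 0.069714 × 41.9818 × 0.63636 / (24 × 0.13223) = 0.5869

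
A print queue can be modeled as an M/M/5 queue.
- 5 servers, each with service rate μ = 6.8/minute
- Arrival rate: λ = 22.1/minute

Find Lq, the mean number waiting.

Traffic intensity: ρ = λ/(cμ) = 22.1/(5×6.8) = 0.6500
Since ρ = 0.6500 < 1, system is stable.
Offered load a = λ/μ = cρ = 22.1/6.8 = 3.2500
P₀ = [ Σₙ₌₀^4 aⁿ/n! + a^5/(5!(1-ρ)) ]⁻¹
Σ = a^0/0! + a^1/1! + a^2/2! + a^3/3! + a^4/4! = 1.00000 + 3.25000 + 5.28125 + 5.72135 + 4.64860 = 19.9012
a^5/(5!(1-ρ)) = 362.5908/(120 × 0.3500) = 8.6331
P₀ = 1/(19.9012 + 8.6331) = 0.03505
Lq = P₀·a^5·ρ / (5!(1-ρ)²) = 0.035046 × 362.5908 × 0.65000 / (120 × 0.12250) = 0.5619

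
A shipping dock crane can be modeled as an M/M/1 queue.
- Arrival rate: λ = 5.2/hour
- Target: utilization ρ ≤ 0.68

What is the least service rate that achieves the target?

ρ = λ/μ, so μ = λ/ρ
μ ≥ 5.2/0.68 = 7.6471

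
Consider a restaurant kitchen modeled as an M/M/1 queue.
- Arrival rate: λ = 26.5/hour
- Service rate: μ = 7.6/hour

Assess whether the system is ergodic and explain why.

Stability requires ρ = λ/(cμ) < 1
ρ = 26.5/(1 × 7.6) = 26.5/7.60 = 3.4868
Since 3.4868 ≥ 1, the system is UNSTABLE.
Queue grows without bound. Need μ > λ = 26.5.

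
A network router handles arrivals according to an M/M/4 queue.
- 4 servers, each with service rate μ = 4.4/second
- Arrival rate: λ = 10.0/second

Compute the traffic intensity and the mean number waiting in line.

Traffic intensity: ρ = λ/(cμ) = 10.0/(4×4.4) = 0.5682
Since ρ = 0.5682 < 1, system is stable.
Offered load a = λ/μ = cρ = 10.0/4.4 = 2.2727
P₀ = [ Σₙ₌₀^3 aⁿ/n! + a^4/(4!(1-ρ)) ]⁻¹
Σ = a^0/0! + a^1/1! + a^2/2! + a^3/3! = 1.00000 + 2.27273 + 2.58264 + 1.95655 = 7.8119
a^4/(4!(1-ρ)) = 26.6802/(24 × 0.43182) = 2.5744
P₀ = 1/(7.8119 + 2.5744) = 0.09628
Lq = P₀·a^4·ρ / (4!(1-ρ)²) = 0.09628 × 26.6802 × 0.5682 / (24 × 0.1865) = 0.3261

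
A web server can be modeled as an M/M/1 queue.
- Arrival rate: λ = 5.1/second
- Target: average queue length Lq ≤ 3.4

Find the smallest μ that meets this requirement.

For M/M/1: Lq = λ²/(μ(μ-λ))
Need Lq ≤ 3.4, i.e. μ(μ-λ) ≥ λ²/3.4
μ² - 5.1μ - 26.01/3.4 ≥ 0  →  μ² - 5.1μ - 7.6500 ≥ 0
Quadratic formula (positive root): μ = [λ + √(λ² + 4×7.6500)]/2
Discriminant: 26.01 + 4×7.6500 = 56.6100, √56.6100 = 7.5240
μ ≥ (5.1 + 7.5240)/2 = 6.3120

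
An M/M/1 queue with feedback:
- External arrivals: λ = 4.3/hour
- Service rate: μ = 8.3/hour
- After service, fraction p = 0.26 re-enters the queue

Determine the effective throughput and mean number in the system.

Effective arrival rate: λ_eff = λ/(1-p) = 4.3/(1-0.26) = 4.3/0.74 = 5.8108
ρ = λ_eff/μ = 5.8108/8.3 = 0.7001
L = ρ/(1-ρ) = 0.7001/(1-0.7001) = 2.3344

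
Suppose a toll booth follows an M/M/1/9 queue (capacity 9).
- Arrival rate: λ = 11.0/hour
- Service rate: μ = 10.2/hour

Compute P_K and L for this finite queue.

ρ = λ/μ = 11.0/10.2 = 1.07843
P₀ = (1-ρ)/(1-ρ^(K+1)) = (1-1.07843)/(1-1.07843^10) = -0.07843/-1.1277 = 0.06955
P_K = P₀×ρ^K = 0.06955 × 1.07843^9 = 0.06955 × 1.9730 = 0.1372
Blocking probability P_9 = 0.1372 (13.72%)
L = ρ[1 - (K+1)ρ^K + Kρ^(K+1)] / [(1-ρ)(1-ρ^(K+1))]
L = 1.07843 × (1 - 10×1.973003 + 9×2.127745) / ((1 - 1.07843) × (1 - 2.127745)) = 5.1170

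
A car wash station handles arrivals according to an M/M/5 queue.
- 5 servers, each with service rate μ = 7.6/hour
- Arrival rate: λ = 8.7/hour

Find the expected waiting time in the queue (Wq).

Traffic intensity: ρ = λ/(cμ) = 8.7/(5×7.6) = 0.2289
Since ρ = 0.2289 < 1, system is stable.
Offered load a = λ/μ = cρ = 8.7/7.6 = 1.1447
P₀ = [ Σₙ₌₀^4 aⁿ/n! + a^5/(5!(1-ρ)) ]⁻¹
Σ = a^0/0! + a^1/1! + a^2/2! + a^3/3! + a^4/4! = 1.0000 + 1.1447 + 0.6552 + 0.2500 + 0.07155 = 3.1215
a^5/(5!(1-ρ)) = 1.9658/(120 × 0.77105) = 0.02125
P₀ = 1/(3.1215 + 0.02125) = 0.3182
Lq = P₀·a^5·ρ / (5!(1-ρ)²) = 0.3182 × 1.9658 × 0.2289 / (120 × 0.5945) = 0.002007
Wq = Lq/λ = 0.002007/8.7 = 0.0002307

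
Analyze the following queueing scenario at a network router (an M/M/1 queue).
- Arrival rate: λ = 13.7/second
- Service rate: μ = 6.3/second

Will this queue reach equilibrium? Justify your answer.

Stability requires ρ = λ/(cμ) < 1
ρ = 13.7/(1 × 6.3) = 13.7/6.30 = 2.1746
Since 2.1746 ≥ 1, the system is UNSTABLE.
Queue grows without bound. Need μ > λ = 13.7.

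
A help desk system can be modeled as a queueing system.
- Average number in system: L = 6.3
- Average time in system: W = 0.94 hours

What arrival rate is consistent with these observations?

Little's Law: L = λW, so λ = L/W
λ = 6.3/0.94 = 6.7021 tickets/hour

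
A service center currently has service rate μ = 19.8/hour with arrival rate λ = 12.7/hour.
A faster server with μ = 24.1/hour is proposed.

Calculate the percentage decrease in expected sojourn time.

System 1: ρ₁ = 12.7/19.8 = 0.6414, W₁ = 1/(19.8-12.7) = 0.14085
System 2: ρ₂ = 12.7/24.1 = 0.5270, W₂ = 1/(24.1-12.7) = 0.087719
Improvement: (W₁-W₂)/W₁ = (0.14085-0.087719)/0.14085 = 37.72%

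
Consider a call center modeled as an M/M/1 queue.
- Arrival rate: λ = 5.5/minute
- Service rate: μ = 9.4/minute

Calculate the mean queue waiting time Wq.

First, compute utilization: ρ = λ/μ = 5.5/9.4 = 0.5851
For M/M/1: Wq = λ/(μ(μ-λ))
Wq = 5.5/(9.4 × (9.4-5.5))
Wq = 5.5/(9.4 × 3.90)
Wq = 0.1500 minutes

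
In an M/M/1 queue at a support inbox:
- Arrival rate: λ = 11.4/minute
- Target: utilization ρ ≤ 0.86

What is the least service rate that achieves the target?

ρ = λ/μ, so μ = λ/ρ
μ ≥ 11.4/0.86 = 13.2558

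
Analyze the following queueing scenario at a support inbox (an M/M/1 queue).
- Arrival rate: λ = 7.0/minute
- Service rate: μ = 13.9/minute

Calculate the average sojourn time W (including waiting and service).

First, compute utilization: ρ = λ/μ = 7.0/13.9 = 0.5036
For M/M/1: W = 1/(μ-λ)
W = 1/(13.9-7.0) = 1/6.90
W = 0.1449 minutes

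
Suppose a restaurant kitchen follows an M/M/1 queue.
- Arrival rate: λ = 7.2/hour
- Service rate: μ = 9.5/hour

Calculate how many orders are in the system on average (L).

ρ = λ/μ = 7.2/9.5 = 0.7579
For M/M/1: L = λ/(μ-λ)
L = 7.2/(9.5-7.2) = 7.2/2.30
L = 3.1304 orders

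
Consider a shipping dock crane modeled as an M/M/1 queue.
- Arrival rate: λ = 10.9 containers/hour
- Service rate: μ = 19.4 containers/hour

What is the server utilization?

Server utilization: ρ = λ/μ
ρ = 10.9/19.4 = 0.5619
The server is busy 56.19% of the time.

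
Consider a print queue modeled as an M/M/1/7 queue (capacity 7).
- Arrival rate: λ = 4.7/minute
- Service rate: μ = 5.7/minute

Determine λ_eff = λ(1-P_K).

ρ = λ/μ = 4.7/5.7 = 0.82456
P₀ = (1-ρ)/(1-ρ^(K+1)) = (1-0.82456)/(1-0.82456^8) = 0.1754/0.7863 = 0.2231
P_K = P₀×ρ^K = 0.22312 × 0.82456^7 = 0.22312 × 0.25915 = 0.05782
λ_eff = λ(1-P_K) = 4.7 × (1 - 0.05782) = 4.7 × 0.94218 = 4.4282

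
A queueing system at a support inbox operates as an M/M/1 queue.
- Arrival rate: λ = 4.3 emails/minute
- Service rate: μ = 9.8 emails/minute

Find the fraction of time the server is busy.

Server utilization: ρ = λ/μ
ρ = 4.3/9.8 = 0.4388
The server is busy 43.88% of the time.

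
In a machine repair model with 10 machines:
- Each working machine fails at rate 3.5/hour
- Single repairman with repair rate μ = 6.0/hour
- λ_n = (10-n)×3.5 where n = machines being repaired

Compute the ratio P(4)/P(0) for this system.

P(4)/P(0) = ∏_{i=0}^{4-1} λ_i/μ_{i+1}
= (10-0)×3.5/6.0 × (10-1)×3.5/6.0 × (10-2)×3.5/6.0 × (10-3)×3.5/6.0
= 583.5764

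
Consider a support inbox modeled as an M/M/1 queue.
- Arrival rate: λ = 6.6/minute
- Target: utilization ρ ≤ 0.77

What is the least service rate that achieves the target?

ρ = λ/μ, so μ = λ/ρ
μ ≥ 6.6/0.77 = 8.5714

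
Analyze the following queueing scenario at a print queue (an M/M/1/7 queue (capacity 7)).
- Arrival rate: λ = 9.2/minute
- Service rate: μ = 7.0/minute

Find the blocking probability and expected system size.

ρ = λ/μ = 9.2/7.0 = 1.3143
P₀ = (1-ρ)/(1-ρ^(K+1)) = (1-1.3143)/(1-1.3143^8) = -0.3143/-7.9034 = 0.03977
P_K = P₀×ρ^K = 0.03977 × 1.3143^7 = 0.03977 × 6.7743 = 0.2694
Blocking probability P_7 = 0.2694 (26.94%)
L = ρ[1 - (K+1)ρ^K + Kρ^(K+1)] / [(1-ρ)(1-ρ^(K+1))]
L = 1.3143 × (1 - 8×6.77426 + 7×8.90340) / ((1 - 1.3143) × (1 - 8.90340)) = 4.8305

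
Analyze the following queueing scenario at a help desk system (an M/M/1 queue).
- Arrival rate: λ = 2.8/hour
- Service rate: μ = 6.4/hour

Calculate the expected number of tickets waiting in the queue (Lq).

ρ = λ/μ = 2.8/6.4 = 0.4375
For M/M/1: Lq = λ²/(μ(μ-λ))
Lq = 7.84/(6.4 × 3.60)
Lq = 0.3403 tickets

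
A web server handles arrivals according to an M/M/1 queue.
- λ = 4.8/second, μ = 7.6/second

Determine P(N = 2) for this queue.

ρ = λ/μ = 4.8/7.6 = 0.6316
P(n) = (1-ρ)ρⁿ
P(2) = (1-0.6316) × 0.6316^2
P(2) = 0.3684 × 0.3989
P(2) = 0.1470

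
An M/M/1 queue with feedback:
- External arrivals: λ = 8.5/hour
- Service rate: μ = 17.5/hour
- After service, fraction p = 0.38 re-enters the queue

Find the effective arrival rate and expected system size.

Effective arrival rate: λ_eff = λ/(1-p) = 8.5/(1-0.38) = 8.5/0.62 = 13.7097
ρ = λ_eff/μ = 13.7097/17.5 = 0.78341
L = ρ/(1-ρ) = 0.78341/(1-0.78341) = 3.6170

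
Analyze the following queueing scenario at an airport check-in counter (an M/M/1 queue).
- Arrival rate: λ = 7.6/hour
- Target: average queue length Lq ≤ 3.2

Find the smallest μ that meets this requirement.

For M/M/1: Lq = λ²/(μ(μ-λ))
Need Lq ≤ 3.2, i.e. μ(μ-λ) ≥ λ²/3.2
μ² - 7.6μ - 57.76/3.2 ≥ 0  →  μ² - 7.6μ - 18.0500 ≥ 0
Quadratic formula (positive root): μ = [λ + √(λ² + 4×18.0500)]/2
Discriminant: 57.76 + 4×18.0500 = 129.9600, √129.9600 = 11.4000
μ ≥ (7.6 + 11.4000)/2 = 9.5000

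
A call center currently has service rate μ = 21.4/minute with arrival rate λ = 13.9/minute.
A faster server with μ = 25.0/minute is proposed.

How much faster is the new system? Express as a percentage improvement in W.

System 1: ρ₁ = 13.9/21.4 = 0.6495, W₁ = 1/(21.4-13.9) = 0.13333
System 2: ρ₂ = 13.9/25.0 = 0.5560, W₂ = 1/(25.0-13.9) = 0.090090
Improvement: (W₁-W₂)/W₁ = (0.13333-0.090090)/0.13333 = 32.43%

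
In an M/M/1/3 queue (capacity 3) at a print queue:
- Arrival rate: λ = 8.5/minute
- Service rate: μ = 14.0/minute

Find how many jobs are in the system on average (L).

ρ = λ/μ = 8.5/14.0 = 0.607143
P₀ = (1-ρ)/(1-ρ^(K+1)) = (1-0.607143)/(1-0.607143^4) = 0.39286/0.86412 = 0.4546
P_K = P₀×ρ^K = 0.45463 × 0.607143^3 = 0.45463 × 0.22381 = 0.1018
L = ρ[1 - (K+1)ρ^K + Kρ^(K+1)] / [(1-ρ)(1-ρ^(K+1))]
L = 0.607143 × (1 - 4×0.223807 + 3×0.135883) / ((1 - 0.607143) × (1 - 0.135883)) = 0.9165 jobs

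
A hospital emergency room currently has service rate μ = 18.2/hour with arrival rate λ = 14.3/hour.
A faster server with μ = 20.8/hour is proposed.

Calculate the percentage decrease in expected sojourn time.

System 1: ρ₁ = 14.3/18.2 = 0.7857, W₁ = 1/(18.2-14.3) = 0.25641
System 2: ρ₂ = 14.3/20.8 = 0.6875, W₂ = 1/(20.8-14.3) = 0.15385
Improvement: (W₁-W₂)/W₁ = (0.25641-0.15385)/0.25641 = 40.00%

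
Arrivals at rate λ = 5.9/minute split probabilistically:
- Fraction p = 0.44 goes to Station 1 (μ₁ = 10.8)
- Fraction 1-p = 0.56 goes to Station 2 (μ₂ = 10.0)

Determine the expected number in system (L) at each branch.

Effective rates: λ₁ = 5.9×0.44 = 2.596, λ₂ = 5.9×0.56 = 3.304
Station 1: ρ₁ = 2.596/10.8 = 0.24037, L₁ = ρ₁/(1-ρ₁) = 0.24037/(1-0.24037) = 0.3164
Station 2: ρ₂ = 3.304/10.0 = 0.3304, L₂ = ρ₂/(1-ρ₂) = 0.3304/(1-0.3304) = 0.4934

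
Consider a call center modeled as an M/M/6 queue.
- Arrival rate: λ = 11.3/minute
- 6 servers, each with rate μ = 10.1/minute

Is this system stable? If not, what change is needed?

Stability requires ρ = λ/(cμ) < 1
ρ = 11.3/(6 × 10.1) = 11.3/60.60 = 0.1865
Since 0.1865 < 1, the system is STABLE.
The servers are busy 18.65% of the time.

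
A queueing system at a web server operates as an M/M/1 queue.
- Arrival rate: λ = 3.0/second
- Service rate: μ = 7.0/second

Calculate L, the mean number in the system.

ρ = λ/μ = 3.0/7.0 = 0.4286
For M/M/1: L = λ/(μ-λ)
L = 3.0/(7.0-3.0) = 3.0/4.00
L = 0.7500 requests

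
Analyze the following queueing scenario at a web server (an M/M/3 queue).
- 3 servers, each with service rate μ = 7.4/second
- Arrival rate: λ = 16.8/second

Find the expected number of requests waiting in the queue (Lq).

Traffic intensity: ρ = λ/(cμ) = 16.8/(3×7.4) = 0.7568
Since ρ = 0.7568 < 1, system is stable.
Offered load a = λ/μ = cρ = 16.8/7.4 = 2.2703
P₀ = [ Σₙ₌₀^2 aⁿ/n! + a^3/(3!(1-ρ)) ]⁻¹
Σ = a^0/0! + a^1/1! + a^2/2! = 1.00000 + 2.27027 + 2.57706 = 5.8473
a^3/(3!(1-ρ)) = 11.70126/(6 × 0.2432432) = 8.0175
P₀ = 1/(5.84733 + 8.01753) = 0.07212
Lq = P₀·a^3·ρ / (3!(1-ρ)²) = 0.0721248 × 11.7013 × 0.756757 / (6 × 0.0591673) = 1.7990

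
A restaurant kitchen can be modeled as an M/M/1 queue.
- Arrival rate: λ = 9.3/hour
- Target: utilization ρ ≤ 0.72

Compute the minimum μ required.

ρ = λ/μ, so μ = λ/ρ
μ ≥ 9.3/0.72 = 12.9167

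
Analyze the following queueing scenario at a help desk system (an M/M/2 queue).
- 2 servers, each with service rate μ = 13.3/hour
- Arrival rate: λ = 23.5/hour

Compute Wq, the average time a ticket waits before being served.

Traffic intensity: ρ = λ/(cμ) = 23.5/(2×13.3) = 0.8835
Since ρ = 0.8835 < 1, system is stable.
Offered load a = λ/μ = cρ = 23.5/13.3 = 1.7669
P₀ = [ Σₙ₌₀^1 aⁿ/n! + a^2/(2!(1-ρ)) ]⁻¹
Σ = a^0/0! + a^1/1! = 1.0000 + 1.7669 = 2.7669
a^2/(2!(1-ρ)) = 3.12200/(2 × 0.116541) = 13.3944
P₀ = 1/(2.7669 + 13.3944) = 0.06188
Lq = P₀·a^2·ρ / (2!(1-ρ)²) = 0.0618762 × 3.12200 × 0.883459 / (2 × 0.0135819) = 6.2828
Wq = Lq/λ = 6.2828/23.5 = 0.2674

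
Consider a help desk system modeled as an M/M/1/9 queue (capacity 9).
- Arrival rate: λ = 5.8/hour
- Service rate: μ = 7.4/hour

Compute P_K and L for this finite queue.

ρ = λ/μ = 5.8/7.4 = 0.78378
P₀ = (1-ρ)/(1-ρ^(K+1)) = (1-0.78378)/(1-0.78378^10) = 0.2162/0.9125 = 0.2369
P_K = P₀×ρ^K = 0.23695 × 0.78378^9 = 0.23695 × 0.11162 = 0.02645
Blocking probability P_9 = 0.02645 (2.64%)
L = ρ[1 - (K+1)ρ^K + Kρ^(K+1)] / [(1-ρ)(1-ρ^(K+1))]
L = 0.78378 × (1 - 10×0.11162 + 9×0.087487) / ((1 - 0.78378) × (1 - 0.087487)) = 2.6662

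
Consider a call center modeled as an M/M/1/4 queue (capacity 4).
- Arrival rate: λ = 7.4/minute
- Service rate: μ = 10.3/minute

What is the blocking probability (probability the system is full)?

ρ = λ/μ = 7.4/10.3 = 0.71845
P₀ = (1-ρ)/(1-ρ^(K+1)) = (1-0.71845)/(1-0.71845^5) = 0.28155/0.80858 = 0.3482
P_K = P₀×ρ^K = 0.34820 × 0.71845^4 = 0.34820 × 0.26643 = 0.09277
Blocking probability = 9.28%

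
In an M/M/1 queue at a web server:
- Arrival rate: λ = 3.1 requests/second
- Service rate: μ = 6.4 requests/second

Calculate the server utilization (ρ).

Server utilization: ρ = λ/μ
ρ = 3.1/6.4 = 0.4844
The server is busy 48.44% of the time.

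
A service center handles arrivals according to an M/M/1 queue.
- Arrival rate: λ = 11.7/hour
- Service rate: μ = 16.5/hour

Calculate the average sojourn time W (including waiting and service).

First, compute utilization: ρ = λ/μ = 11.7/16.5 = 0.7091
For M/M/1: W = 1/(μ-λ)
W = 1/(16.5-11.7) = 1/4.80
W = 0.2083 hours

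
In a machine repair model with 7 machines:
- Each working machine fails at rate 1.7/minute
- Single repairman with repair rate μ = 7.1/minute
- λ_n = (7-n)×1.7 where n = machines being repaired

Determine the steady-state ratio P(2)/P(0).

P(2)/P(0) = ∏_{i=0}^{2-1} λ_i/μ_{i+1}
= (7-0)×1.7/7.1 × (7-1)×1.7/7.1
= 2.4079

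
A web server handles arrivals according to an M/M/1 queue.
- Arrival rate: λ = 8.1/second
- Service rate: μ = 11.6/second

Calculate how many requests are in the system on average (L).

ρ = λ/μ = 8.1/11.6 = 0.6983
For M/M/1: L = λ/(μ-λ)
L = 8.1/(11.6-8.1) = 8.1/3.50
L = 2.3143 requests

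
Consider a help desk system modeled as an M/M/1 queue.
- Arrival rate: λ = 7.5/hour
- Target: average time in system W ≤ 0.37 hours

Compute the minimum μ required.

For M/M/1: W = 1/(μ-λ)
Need W ≤ 0.37, so 1/(μ-λ) ≤ 0.37
μ - λ ≥ 1/0.37 = 2.7027
μ ≥ 7.5 + 2.7027 = 10.2027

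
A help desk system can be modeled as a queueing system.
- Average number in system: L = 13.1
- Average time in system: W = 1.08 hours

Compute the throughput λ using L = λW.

Little's Law: L = λW, so λ = L/W
λ = 13.1/1.08 = 12.1296 tickets/hour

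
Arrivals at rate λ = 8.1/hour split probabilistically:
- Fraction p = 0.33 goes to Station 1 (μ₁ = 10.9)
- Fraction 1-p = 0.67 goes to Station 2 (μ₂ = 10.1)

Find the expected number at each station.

Effective rates: λ₁ = 8.1×0.33 = 2.673, λ₂ = 8.1×0.67 = 5.427
Station 1: ρ₁ = 2.673/10.9 = 0.2452, L₁ = ρ₁/(1-ρ₁) = 0.2452/(1-0.2452) = 0.3249
Station 2: ρ₂ = 5.427/10.1 = 0.53733, L₂ = ρ₂/(1-ρ₂) = 0.53733/(1-0.53733) = 1.1614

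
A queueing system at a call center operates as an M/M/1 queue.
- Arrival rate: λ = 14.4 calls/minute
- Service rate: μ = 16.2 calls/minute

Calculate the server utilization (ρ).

Server utilization: ρ = λ/μ
ρ = 14.4/16.2 = 0.8889
The server is busy 88.89% of the time.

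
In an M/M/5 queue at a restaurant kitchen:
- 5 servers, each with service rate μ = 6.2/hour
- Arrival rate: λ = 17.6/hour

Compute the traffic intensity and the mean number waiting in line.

Traffic intensity: ρ = λ/(cμ) = 17.6/(5×6.2) = 0.5677
Since ρ = 0.5677 < 1, system is stable.
Offered load a = λ/μ = cρ = 17.6/6.2 = 2.8387
P₀ = [ Σₙ₌₀^4 aⁿ/n! + a^5/(5!(1-ρ)) ]⁻¹
Σ = a^0/0! + a^1/1! + a^2/2! + a^3/3! + a^4/4! = 1.0000 + 2.8387 + 4.0291 + 3.8125 + 2.7057 = 14.3860
a^5/(5!(1-ρ)) = 184.3338/(120 × 0.43226) = 3.5537
P₀ = 1/(14.3860 + 3.5537) = 0.05574
Lq = P₀·a^5·ρ / (5!(1-ρ)²) = 0.05574 × 184.3338 × 0.5677 / (120 × 0.1868) = 0.2602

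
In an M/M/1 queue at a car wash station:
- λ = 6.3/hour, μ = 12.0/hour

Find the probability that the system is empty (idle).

ρ = λ/μ = 6.3/12.0 = 0.5250
P(0) = 1 - ρ = 1 - 0.5250 = 0.4750
The server is idle 47.50% of the time.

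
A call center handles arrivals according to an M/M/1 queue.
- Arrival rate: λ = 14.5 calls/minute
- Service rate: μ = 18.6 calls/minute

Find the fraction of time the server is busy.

Server utilization: ρ = λ/μ
ρ = 14.5/18.6 = 0.7796
The server is busy 77.96% of the time.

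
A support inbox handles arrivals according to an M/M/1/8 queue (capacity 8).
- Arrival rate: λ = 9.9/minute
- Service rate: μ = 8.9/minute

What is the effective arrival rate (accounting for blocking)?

ρ = λ/μ = 9.9/8.9 = 1.11236
P₀ = (1-ρ)/(1-ρ^(K+1)) = (1-1.11236)/(1-1.11236^9) = -0.11236/-1.6074 = 0.06990
P_K = P₀×ρ^K = 0.069902 × 1.11236^8 = 0.069902 × 2.3440 = 0.1639
λ_eff = λ(1-P_K) = 9.9 × (1 - 0.16385) = 9.9 × 0.83615 = 8.2779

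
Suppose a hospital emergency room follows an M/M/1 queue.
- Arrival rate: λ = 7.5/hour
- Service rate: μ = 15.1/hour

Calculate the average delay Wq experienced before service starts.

First, compute utilization: ρ = λ/μ = 7.5/15.1 = 0.4967
For M/M/1: Wq = λ/(μ(μ-λ))
Wq = 7.5/(15.1 × (15.1-7.5))
Wq = 7.5/(15.1 × 7.60)
Wq = 0.06535 hours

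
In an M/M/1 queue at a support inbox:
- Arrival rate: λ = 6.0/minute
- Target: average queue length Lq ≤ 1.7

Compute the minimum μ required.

For M/M/1: Lq = λ²/(μ(μ-λ))
Need Lq ≤ 1.7, i.e. μ(μ-λ) ≥ λ²/1.7
μ² - 6.0μ - 36.00/1.7 ≥ 0  →  μ² - 6.0μ - 21.17647 ≥ 0
Quadratic formula (positive root): μ = [λ + √(λ² + 4×21.17647)]/2
Discriminant: 36.00 + 4×21.17647 = 120.7059, √120.7059 = 10.9866
μ ≥ (6.0 + 10.9866)/2 = 8.4933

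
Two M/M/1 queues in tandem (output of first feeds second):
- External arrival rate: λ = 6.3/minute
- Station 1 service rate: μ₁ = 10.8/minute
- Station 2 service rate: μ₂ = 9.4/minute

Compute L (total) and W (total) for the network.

By Jackson's theorem, each station behaves as independent M/M/1.
Station 1: ρ₁ = 6.3/10.8 = 0.5833, L₁ = ρ₁/(1-ρ₁) = λ/(μ₁-λ) = 6.3/4.50 = 1.4000
Station 2: ρ₂ = 6.3/9.4 = 0.6702, L₂ = ρ₂/(1-ρ₂) = λ/(μ₂-λ) = 6.3/3.10 = 2.0323
Total: L = L₁ + L₂ = 1.4000 + 2.0323 = 3.4323
W = L/λ = 3.4323/6.3 = 0.5448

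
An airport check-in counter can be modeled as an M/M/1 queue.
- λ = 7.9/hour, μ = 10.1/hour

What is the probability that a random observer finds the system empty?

ρ = λ/μ = 7.9/10.1 = 0.7822
P(0) = 1 - ρ = 1 - 0.7822 = 0.2178
The server is idle 21.78% of the time.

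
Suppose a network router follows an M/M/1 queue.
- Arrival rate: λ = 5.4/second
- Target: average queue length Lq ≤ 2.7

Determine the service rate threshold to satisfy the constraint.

For M/M/1: Lq = λ²/(μ(μ-λ))
Need Lq ≤ 2.7, i.e. μ(μ-λ) ≥ λ²/2.7
μ² - 5.4μ - 29.16/2.7 ≥ 0  →  μ² - 5.4μ - 10.8000 ≥ 0
Quadratic formula (positive root): μ = [λ + √(λ² + 4×10.8000)]/2
Discriminant: 29.16 + 4×10.8000 = 72.3600, √72.3600 = 8.50647
μ ≥ (5.4 + 8.50647)/2 = 6.9532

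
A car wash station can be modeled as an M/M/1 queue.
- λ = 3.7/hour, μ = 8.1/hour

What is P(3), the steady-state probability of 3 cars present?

ρ = λ/μ = 3.7/8.1 = 0.45679
P(n) = (1-ρ)ρⁿ
P(3) = (1-0.45679) × 0.45679^3
P(3) = 0.5432 × 0.09531
P(3) = 0.05177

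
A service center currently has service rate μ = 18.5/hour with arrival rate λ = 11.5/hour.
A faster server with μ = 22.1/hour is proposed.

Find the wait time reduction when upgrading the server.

System 1: ρ₁ = 11.5/18.5 = 0.6216, W₁ = 1/(18.5-11.5) = 0.14286
System 2: ρ₂ = 11.5/22.1 = 0.5204, W₂ = 1/(22.1-11.5) = 0.094340
Improvement: (W₁-W₂)/W₁ = (0.14286-0.094340)/0.14286 = 33.96%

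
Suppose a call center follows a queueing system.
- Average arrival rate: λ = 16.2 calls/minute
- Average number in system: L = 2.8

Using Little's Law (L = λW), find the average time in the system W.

Little's Law: L = λW, so W = L/λ
W = 2.8/16.2 = 0.1728 minutes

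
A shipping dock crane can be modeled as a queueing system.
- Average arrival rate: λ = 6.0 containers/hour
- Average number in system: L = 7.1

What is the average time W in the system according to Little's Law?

Little's Law: L = λW, so W = L/λ
W = 7.1/6.0 = 1.1833 hours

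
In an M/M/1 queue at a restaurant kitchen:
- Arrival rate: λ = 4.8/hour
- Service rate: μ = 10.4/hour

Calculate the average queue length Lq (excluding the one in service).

ρ = λ/μ = 4.8/10.4 = 0.4615
For M/M/1: Lq = λ²/(μ(μ-λ))
Lq = 23.04/(10.4 × 5.60)
Lq = 0.3956 orders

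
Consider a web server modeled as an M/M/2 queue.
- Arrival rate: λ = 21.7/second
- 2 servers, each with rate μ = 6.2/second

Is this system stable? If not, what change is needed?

Stability requires ρ = λ/(cμ) < 1
ρ = 21.7/(2 × 6.2) = 21.7/12.40 = 1.7500
Since 1.7500 ≥ 1, the system is UNSTABLE.
Need c > λ/μ = 21.7/6.2 = 3.50.
Minimum servers needed: c = 4.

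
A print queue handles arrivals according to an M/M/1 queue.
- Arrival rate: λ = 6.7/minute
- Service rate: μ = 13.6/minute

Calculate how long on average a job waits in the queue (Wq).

First, compute utilization: ρ = λ/μ = 6.7/13.6 = 0.4926
For M/M/1: Wq = λ/(μ(μ-λ))
Wq = 6.7/(13.6 × (13.6-6.7))
Wq = 6.7/(13.6 × 6.90)
Wq = 0.07140 minutes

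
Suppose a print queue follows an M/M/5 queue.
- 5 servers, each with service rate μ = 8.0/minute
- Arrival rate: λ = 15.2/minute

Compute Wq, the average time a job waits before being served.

Traffic intensity: ρ = λ/(cμ) = 15.2/(5×8.0) = 0.3800
Since ρ = 0.3800 < 1, system is stable.
Offered load a = λ/μ = cρ = 15.2/8.0 = 1.9000
P₀ = [ Σₙ₌₀^4 aⁿ/n! + a^5/(5!(1-ρ)) ]⁻¹
Σ = a^0/0! + a^1/1! + a^2/2! + a^3/3! + a^4/4! = 1.0000 + 1.9000 + 1.8050 + 1.1432 + 0.5430 = 6.3912
a^5/(5!(1-ρ)) = 24.7610/(120 × 0.6200) = 0.3328
P₀ = 1/(6.3912 + 0.3328) = 0.1487
Lq = P₀·a^5·ρ / (5!(1-ρ)²) = 0.14872 × 24.7610 × 0.38000 / (120 × 0.38440) = 0.03034
Wq = Lq/λ = 0.03034/15.2 = 0.001996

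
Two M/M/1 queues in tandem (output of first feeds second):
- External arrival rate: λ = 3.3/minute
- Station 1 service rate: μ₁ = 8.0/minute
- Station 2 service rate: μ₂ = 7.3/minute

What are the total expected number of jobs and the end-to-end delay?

By Jackson's theorem, each station behaves as independent M/M/1.
Station 1: ρ₁ = 3.3/8.0 = 0.4125, L₁ = ρ₁/(1-ρ₁) = λ/(μ₁-λ) = 3.3/4.70 = 0.7021
Station 2: ρ₂ = 3.3/7.3 = 0.4521, L₂ = ρ₂/(1-ρ₂) = λ/(μ₂-λ) = 3.3/4.00 = 0.8250
Total: L = L₁ + L₂ = 0.7021 + 0.8250 = 1.5271
W = L/λ = 1.5271/3.3 = 0.4628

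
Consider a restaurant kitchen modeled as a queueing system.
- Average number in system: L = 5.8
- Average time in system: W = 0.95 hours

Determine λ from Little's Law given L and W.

Little's Law: L = λW, so λ = L/W
λ = 5.8/0.95 = 6.1053 orders/hour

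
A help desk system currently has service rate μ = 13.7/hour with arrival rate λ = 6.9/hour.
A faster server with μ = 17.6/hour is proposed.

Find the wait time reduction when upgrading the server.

System 1: ρ₁ = 6.9/13.7 = 0.5036, W₁ = 1/(13.7-6.9) = 0.14706
System 2: ρ₂ = 6.9/17.6 = 0.3920, W₂ = 1/(17.6-6.9) = 0.093458
Improvement: (W₁-W₂)/W₁ = (0.14706-0.093458)/0.14706 = 36.45%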